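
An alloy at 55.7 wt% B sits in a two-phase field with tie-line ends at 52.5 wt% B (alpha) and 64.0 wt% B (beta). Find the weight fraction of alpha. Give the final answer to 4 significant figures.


f_alpha = (C_beta - C0) / (C_beta - C_alpha)
f_alpha = (64.0 - 55.7) / (64.0 - 52.5)
f_alpha = 0.7217


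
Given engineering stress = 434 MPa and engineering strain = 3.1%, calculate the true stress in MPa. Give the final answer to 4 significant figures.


sigma_true = sigma_eng * (1 + epsilon_eng)
sigma_true = 434 * (1 + 0.031)
sigma_true = 447.5 MPa


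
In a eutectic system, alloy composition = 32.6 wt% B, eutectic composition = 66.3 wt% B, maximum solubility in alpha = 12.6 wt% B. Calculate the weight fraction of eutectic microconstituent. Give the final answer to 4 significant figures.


f_primary = (C_e - C0) / (C_e - C_alpha_max)
f_primary = (66.3 - 32.6) / (66.3 - 12.6)
f_primary = 0.627561
f_eutectic = 1 - 0.627561 = 0.3724


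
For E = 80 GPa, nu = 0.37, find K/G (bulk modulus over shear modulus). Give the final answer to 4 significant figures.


G = E / (2*(1+nu))
G = 80 / (2*(1+0.37)) = 29.1971 GPa
K = E / (3*(1-2*nu))
K = 80 / (3*(1-2*0.37)) = 102.564 GPa
K/G = 102.564 / 29.1971 = 3.513


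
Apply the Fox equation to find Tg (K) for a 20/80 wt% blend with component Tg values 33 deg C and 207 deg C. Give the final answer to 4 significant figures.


1/Tg = w1/Tg1 + w2/Tg2 (in Kelvin)
Tg1 = 306.15 K, Tg2 = 480.15 K
1/Tg = 0.2/306.15 + 0.8/480.15
Tg = 431.1 K


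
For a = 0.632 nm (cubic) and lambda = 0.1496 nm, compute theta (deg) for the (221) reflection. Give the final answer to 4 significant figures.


d = a / sqrt(h^2+k^2+l^2)
d = 0.632 / sqrt(9) = 0.210667 nm
lambda = 2*d*sin(theta)  =>  sin(theta) = lambda / (2*d)
sin(theta) = 0.1496 / (2 * 0.210667) = 0.355063
theta = 20.8 deg


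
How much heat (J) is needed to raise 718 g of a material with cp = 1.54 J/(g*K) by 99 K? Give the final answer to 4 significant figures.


Q = m * cp * dT
Q = 718 * 1.54 * 99
Q = 109500 J


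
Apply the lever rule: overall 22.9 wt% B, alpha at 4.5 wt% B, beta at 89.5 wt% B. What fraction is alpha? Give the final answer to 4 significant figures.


f_alpha = (C_beta - C0) / (C_beta - C_alpha)
f_alpha = (89.5 - 22.9) / (89.5 - 4.5)
f_alpha = 0.7835


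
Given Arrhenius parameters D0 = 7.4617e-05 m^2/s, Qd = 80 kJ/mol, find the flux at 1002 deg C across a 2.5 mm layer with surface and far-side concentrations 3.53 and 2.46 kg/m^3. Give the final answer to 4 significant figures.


Step 1: D = D0 * exp(-Qd/(R*T))
T = 1002 + 273.15 = 1275.15 K
D = 7.4617e-05 * exp(-80e3 / (8.314 * 1275.15)) = 3.94128e-08 m^2/s
Step 2: J = D * (C1 - C2) / dx
J = 3.94128e-08 * (3.53 - 2.46) / 2.5e-03
J = 1.687e-05 kg/(m^2*s)


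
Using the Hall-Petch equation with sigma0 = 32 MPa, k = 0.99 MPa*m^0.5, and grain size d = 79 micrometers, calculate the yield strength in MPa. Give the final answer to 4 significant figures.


sigma_y = sigma0 + k / sqrt(d)
d = 79 um = 7.9e-05 m
sigma_y = 32 + 0.99 / sqrt(7.9e-05)
sigma_y = 143.4 MPa


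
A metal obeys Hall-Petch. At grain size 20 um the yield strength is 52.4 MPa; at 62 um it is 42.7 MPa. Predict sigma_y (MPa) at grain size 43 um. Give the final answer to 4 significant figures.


sigma_y = sigma0 + k / sqrt(d)
1/sqrt(d1) = 1/sqrt(2e-05) = 223.607;  1/sqrt(d2) = 127
k = (sigma1 - sigma2) / (1/sqrt(d1) - 1/sqrt(d2)) = (52.4 - 42.7) / (223.607 - 127) = 0.100407 MPa*m^0.5
sigma0 = sigma1 - k/sqrt(d1) = 52.4 - 0.100407*223.607 = 29.9483 MPa
sigma_y(d3) = 29.9483 + 0.100407 / sqrt(4.3e-05) = 45.26 MPa


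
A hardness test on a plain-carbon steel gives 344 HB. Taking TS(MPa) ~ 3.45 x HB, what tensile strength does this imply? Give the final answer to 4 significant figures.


TS (MPa) = 3.45 * HB
TS = 3.45 * 344
TS = 1187 MPa


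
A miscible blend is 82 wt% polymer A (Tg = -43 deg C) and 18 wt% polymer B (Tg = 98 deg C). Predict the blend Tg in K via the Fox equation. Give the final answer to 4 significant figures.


1/Tg = w1/Tg1 + w2/Tg2 (in Kelvin)
Tg1 = 230.15 K, Tg2 = 371.15 K
1/Tg = 0.82/230.15 + 0.18/371.15
Tg = 247 K


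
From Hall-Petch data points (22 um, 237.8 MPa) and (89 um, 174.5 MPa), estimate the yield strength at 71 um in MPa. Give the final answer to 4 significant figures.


sigma_y = sigma0 + k / sqrt(d)
1/sqrt(d1) = 1/sqrt(2.2e-05) = 213.201;  1/sqrt(d2) = 106
k = (sigma1 - sigma2) / (1/sqrt(d1) - 1/sqrt(d2)) = (237.8 - 174.5) / (213.201 - 106) = 0.59048 MPa*m^0.5
sigma0 = sigma1 - k/sqrt(d1) = 237.8 - 0.59048*213.201 = 111.909 MPa
sigma_y(d3) = 111.909 + 0.59048 / sqrt(7.1e-05) = 182 MPa


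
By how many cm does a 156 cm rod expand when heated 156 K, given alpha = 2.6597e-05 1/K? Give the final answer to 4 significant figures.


dL = L0 * alpha * dT
dL = 156 * 2.6597e-05 * 156
dL = 0.6473 cm


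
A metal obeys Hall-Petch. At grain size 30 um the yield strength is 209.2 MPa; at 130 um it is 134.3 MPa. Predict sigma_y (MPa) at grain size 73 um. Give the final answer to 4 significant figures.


sigma_y = sigma0 + k / sqrt(d)
1/sqrt(d1) = 1/sqrt(3e-05) = 182.574;  1/sqrt(d2) = 87.7058
k = (sigma1 - sigma2) / (1/sqrt(d1) - 1/sqrt(d2)) = (209.2 - 134.3) / (182.574 - 87.7058) = 0.789515 MPa*m^0.5
sigma0 = sigma1 - k/sqrt(d1) = 209.2 - 0.789515*182.574 = 65.055 MPa
sigma_y(d3) = 65.055 + 0.789515 / sqrt(7.3e-05) = 157.5 MPa


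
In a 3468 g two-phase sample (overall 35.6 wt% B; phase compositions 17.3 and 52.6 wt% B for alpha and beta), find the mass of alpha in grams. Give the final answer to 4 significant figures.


f_alpha = (C_beta - C0) / (C_beta - C_alpha)
f_alpha = (52.6 - 35.6) / (52.6 - 17.3) = 0.481586
m_alpha = f_alpha * m_total = 0.481586 * 3468 = 1670 g


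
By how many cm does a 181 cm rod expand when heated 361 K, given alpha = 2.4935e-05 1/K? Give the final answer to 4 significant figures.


dL = L0 * alpha * dT
dL = 181 * 2.4935e-05 * 361
dL = 1.629 cm


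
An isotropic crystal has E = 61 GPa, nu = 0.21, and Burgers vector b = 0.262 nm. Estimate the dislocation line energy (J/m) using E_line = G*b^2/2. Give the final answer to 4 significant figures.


Step 1: G = E / (2*(1+nu))
G = 61 / (2*(1+0.21)) = 25.2066 GPa = 2.52066e+10 Pa
Step 2: E_line = G*b^2/2
b = 0.262 nm = 2.62e-10 m
E_line = 0.5 * 2.52066e+10 * (2.62e-10)^2 = 8.651e-10 J/m


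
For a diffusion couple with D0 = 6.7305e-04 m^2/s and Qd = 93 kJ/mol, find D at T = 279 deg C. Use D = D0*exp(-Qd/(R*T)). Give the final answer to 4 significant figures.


D = D0 * exp(-Qd / (R*T))
T = 552.15 K
D = 6.7305e-04 * exp(-93e3 / (8.314 * 552.15))
D = 1.071e-12 m^2/s


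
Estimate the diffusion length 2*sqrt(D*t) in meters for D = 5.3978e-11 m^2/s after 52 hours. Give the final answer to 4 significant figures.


t = 52 hr = 187200 s
Diffusion length = 2*sqrt(D*t)
= 2*sqrt(5.3978e-11 * 187200)
= 6.358e-03 m


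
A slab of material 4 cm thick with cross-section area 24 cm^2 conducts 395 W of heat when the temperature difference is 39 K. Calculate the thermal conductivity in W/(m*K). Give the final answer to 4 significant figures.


k = Q*L / (A*dT)
L = 0.04 m, A = 2.4e-03 m^2
k = 395 * 0.04 / (2.4e-03 * 39)
k = 168.8 W/(m*K)


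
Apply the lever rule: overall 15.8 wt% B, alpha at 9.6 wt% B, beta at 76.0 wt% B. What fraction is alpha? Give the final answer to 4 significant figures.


f_alpha = (C_beta - C0) / (C_beta - C_alpha)
f_alpha = (76.0 - 15.8) / (76.0 - 9.6)
f_alpha = 0.9066


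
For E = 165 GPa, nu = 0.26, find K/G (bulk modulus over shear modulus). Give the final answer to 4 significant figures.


G = E / (2*(1+nu))
G = 165 / (2*(1+0.26)) = 65.4762 GPa
K = E / (3*(1-2*nu))
K = 165 / (3*(1-2*0.26)) = 114.583 GPa
K/G = 114.583 / 65.4762 = 1.75


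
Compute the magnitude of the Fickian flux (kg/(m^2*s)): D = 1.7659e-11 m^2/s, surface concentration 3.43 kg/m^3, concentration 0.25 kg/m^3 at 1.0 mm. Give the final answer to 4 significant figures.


J = -D * (dC/dx) = D * (C1 - C2) / dx
J = 1.7659e-11 * (3.43 - 0.25) / 1e-03
J = 5.616e-08 kg/(m^2*s)


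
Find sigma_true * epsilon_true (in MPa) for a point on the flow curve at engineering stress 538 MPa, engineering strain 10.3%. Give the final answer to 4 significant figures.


sigma_true = sigma_eng * (1 + epsilon_eng)
sigma_true = 538 * (1 + 0.103) = 593.414 MPa
epsilon_true = ln(1 + epsilon_eng)
epsilon_true = ln(1 + 0.103) = 0.0980337
sigma_true * epsilon_true = 593.414 * 0.0980337 = 58.17 MPa


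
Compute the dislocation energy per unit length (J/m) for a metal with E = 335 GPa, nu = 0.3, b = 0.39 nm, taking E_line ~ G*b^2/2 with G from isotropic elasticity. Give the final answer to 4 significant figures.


Step 1: G = E / (2*(1+nu))
G = 335 / (2*(1+0.3)) = 128.846 GPa = 1.28846e+11 Pa
Step 2: E_line = G*b^2/2
b = 0.39 nm = 3.9e-10 m
E_line = 0.5 * 1.28846e+11 * (3.9e-10)^2 = 9.799e-09 J/m


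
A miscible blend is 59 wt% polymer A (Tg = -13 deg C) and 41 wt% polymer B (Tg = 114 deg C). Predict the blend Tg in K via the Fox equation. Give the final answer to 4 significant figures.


1/Tg = w1/Tg1 + w2/Tg2 (in Kelvin)
Tg1 = 260.15 K, Tg2 = 387.15 K
1/Tg = 0.59/260.15 + 0.41/387.15
Tg = 300.6 K


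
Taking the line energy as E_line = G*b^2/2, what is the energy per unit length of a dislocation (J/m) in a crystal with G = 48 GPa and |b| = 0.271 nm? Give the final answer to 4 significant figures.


E = G*b^2/2
b = 0.271 nm = 2.71e-10 m
G = 48 GPa = 4.8e+10 Pa
E = 0.5 * 4.8e+10 * (2.71e-10)^2
E = 1.763e-09 J/m


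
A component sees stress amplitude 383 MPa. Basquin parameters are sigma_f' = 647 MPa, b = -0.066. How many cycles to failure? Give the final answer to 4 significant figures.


sigma_a = sigma_f' * (2*Nf)^b
2*Nf = (sigma_a / sigma_f')^(1/b)
2*Nf = (383 / 647)^(1/-0.066)
2*Nf = 2818.92
Nf = 1409 cycles


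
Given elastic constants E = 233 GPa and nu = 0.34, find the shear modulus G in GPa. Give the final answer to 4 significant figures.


G = E / (2*(1+nu))
G = 233 / (2*(1+0.34))
G = 86.94 GPa


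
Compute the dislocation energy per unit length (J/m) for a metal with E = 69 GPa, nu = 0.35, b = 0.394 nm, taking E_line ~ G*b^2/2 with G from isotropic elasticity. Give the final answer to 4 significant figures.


Step 1: G = E / (2*(1+nu))
G = 69 / (2*(1+0.35)) = 25.5556 GPa = 2.55556e+10 Pa
Step 2: E_line = G*b^2/2
b = 0.394 nm = 3.94e-10 m
E_line = 0.5 * 2.55556e+10 * (3.94e-10)^2 = 1.984e-09 J/m


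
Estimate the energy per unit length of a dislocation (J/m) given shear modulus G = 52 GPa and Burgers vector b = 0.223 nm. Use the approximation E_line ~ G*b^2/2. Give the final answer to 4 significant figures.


E = G*b^2/2
b = 0.223 nm = 2.23e-10 m
G = 52 GPa = 5.2e+10 Pa
E = 0.5 * 5.2e+10 * (2.23e-10)^2
E = 1.293e-09 J/m


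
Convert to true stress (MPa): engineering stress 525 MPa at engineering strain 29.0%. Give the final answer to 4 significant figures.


sigma_true = sigma_eng * (1 + epsilon_eng)
sigma_true = 525 * (1 + 0.29)
sigma_true = 677.3 MPa


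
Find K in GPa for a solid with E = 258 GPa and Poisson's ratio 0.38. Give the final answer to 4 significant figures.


K = E / (3*(1-2*nu))
K = 258 / (3*(1-2*0.38))
K = 358.3 GPa


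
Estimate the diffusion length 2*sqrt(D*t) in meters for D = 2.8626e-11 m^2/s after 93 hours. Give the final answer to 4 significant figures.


t = 93 hr = 334800 s
Diffusion length = 2*sqrt(D*t)
= 2*sqrt(2.8626e-11 * 334800)
= 6.192e-03 m


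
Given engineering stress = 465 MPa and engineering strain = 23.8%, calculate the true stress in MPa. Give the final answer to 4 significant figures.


sigma_true = sigma_eng * (1 + epsilon_eng)
sigma_true = 465 * (1 + 0.238)
sigma_true = 575.7 MPa


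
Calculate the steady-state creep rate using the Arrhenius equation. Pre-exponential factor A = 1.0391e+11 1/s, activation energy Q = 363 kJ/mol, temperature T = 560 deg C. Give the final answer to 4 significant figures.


rate = A * exp(-Q / (R*T))
T = 560 + 273.15 = 833.15 K
rate = 1.0391e+11 * exp(-363e3 / (8.314 * 833.15))
rate = 1.809e-12 1/s


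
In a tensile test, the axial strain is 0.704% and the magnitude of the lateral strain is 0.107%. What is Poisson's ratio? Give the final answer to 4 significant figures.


nu = -epsilon_lat / epsilon_axial
Lateral strain is contraction (negative), so using magnitudes:
nu = 0.107 / 0.704
nu = 0.152


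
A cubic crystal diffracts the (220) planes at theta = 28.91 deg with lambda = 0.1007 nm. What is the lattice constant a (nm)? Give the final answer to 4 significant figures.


d = lambda / (2*sin(theta))
d = 0.1007 / (2*sin(28.91 deg))
d = 0.10415 nm
a = d * sqrt(h^2+k^2+l^2) = 0.10415 * sqrt(8)
a = 0.2946 nm


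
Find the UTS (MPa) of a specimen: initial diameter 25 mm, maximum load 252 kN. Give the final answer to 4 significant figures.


A0 = pi*(d/2)^2 = pi*(25/2)^2 = 490.874 mm^2
UTS = F_max / A0 = 252*1000 / 490.874
UTS = 513.4 MPa


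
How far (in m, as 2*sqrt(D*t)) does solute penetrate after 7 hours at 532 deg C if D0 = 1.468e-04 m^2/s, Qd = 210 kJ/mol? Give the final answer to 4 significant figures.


Step 1: D = D0 * exp(-Qd/(R*T))
T = 805.15 K
D = 1.468e-04 * exp(-210e3 / (8.314 * 805.15)) = 3.48614e-18 m^2/s
Step 2: L = 2*sqrt(D*t)
t = 7 h = 25200 s
L = 2*sqrt(3.48614e-18 * 25200) = 5.928e-07 m


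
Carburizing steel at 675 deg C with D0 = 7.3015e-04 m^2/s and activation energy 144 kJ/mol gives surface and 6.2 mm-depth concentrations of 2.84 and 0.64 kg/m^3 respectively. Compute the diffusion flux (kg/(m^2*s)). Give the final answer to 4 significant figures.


Step 1: D = D0 * exp(-Qd/(R*T))
T = 675 + 273.15 = 948.15 K
D = 7.3015e-04 * exp(-144e3 / (8.314 * 948.15)) = 8.51148e-12 m^2/s
Step 2: J = D * (C1 - C2) / dx
J = 8.51148e-12 * (2.84 - 0.64) / 6.2e-03
J = 3.02e-09 kg/(m^2*s)


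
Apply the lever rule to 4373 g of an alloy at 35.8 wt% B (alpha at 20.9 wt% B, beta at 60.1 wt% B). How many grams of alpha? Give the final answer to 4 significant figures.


f_alpha = (C_beta - C0) / (C_beta - C_alpha)
f_alpha = (60.1 - 35.8) / (60.1 - 20.9) = 0.619898
m_alpha = f_alpha * m_total = 0.619898 * 4373 = 2711 g


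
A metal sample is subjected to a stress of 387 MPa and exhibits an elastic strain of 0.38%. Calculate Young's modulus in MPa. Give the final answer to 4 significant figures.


E = sigma / epsilon
epsilon = 0.38% = 3.8e-03
E = 387 / 3.8e-03
E = 101800 MPa


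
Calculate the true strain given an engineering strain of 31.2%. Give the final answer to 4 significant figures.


epsilon_true = ln(1 + epsilon_eng)
epsilon_true = ln(1 + 0.312)
epsilon_true = 0.2716


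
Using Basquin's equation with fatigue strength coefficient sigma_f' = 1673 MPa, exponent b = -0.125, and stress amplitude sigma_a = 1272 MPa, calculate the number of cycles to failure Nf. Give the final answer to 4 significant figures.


sigma_a = sigma_f' * (2*Nf)^b
2*Nf = (sigma_a / sigma_f')^(1/b)
2*Nf = (1272 / 1673)^(1/-0.125)
2*Nf = 8.9551
Nf = 4.478 cycles


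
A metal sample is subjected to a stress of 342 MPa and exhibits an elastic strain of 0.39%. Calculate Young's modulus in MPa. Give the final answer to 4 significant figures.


E = sigma / epsilon
epsilon = 0.39% = 3.9e-03
E = 342 / 3.9e-03
E = 87690 MPa


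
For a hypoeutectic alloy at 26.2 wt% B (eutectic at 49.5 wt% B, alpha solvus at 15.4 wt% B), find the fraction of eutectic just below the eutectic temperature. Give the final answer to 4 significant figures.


f_primary = (C_e - C0) / (C_e - C_alpha_max)
f_primary = (49.5 - 26.2) / (49.5 - 15.4)
f_primary = 0.683284
f_eutectic = 1 - 0.683284 = 0.3167


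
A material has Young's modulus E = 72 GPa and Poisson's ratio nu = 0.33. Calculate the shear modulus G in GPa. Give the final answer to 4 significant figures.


G = E / (2*(1+nu))
G = 72 / (2*(1+0.33))
G = 27.07 GPa


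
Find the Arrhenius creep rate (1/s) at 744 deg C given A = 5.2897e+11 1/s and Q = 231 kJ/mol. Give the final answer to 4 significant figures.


rate = A * exp(-Q / (R*T))
T = 744 + 273.15 = 1017.15 K
rate = 5.2897e+11 * exp(-231e3 / (8.314 * 1017.15))
rate = 0.7248 1/s


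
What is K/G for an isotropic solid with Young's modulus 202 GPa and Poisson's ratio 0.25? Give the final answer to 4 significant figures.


G = E / (2*(1+nu))
G = 202 / (2*(1+0.25)) = 80.8 GPa
K = E / (3*(1-2*nu))
K = 202 / (3*(1-2*0.25)) = 134.667 GPa
K/G = 134.667 / 80.8 = 1.667


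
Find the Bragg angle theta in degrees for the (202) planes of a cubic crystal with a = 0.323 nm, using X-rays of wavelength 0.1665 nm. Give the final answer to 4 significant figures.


d = a / sqrt(h^2+k^2+l^2)
d = 0.323 / sqrt(8) = 0.114198 nm
lambda = 2*d*sin(theta)  =>  sin(theta) = lambda / (2*d)
sin(theta) = 0.1665 / (2 * 0.114198) = 0.728999
theta = 46.8 deg


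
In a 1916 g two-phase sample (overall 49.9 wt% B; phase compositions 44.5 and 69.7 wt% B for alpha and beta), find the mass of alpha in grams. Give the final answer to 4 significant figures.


f_alpha = (C_beta - C0) / (C_beta - C_alpha)
f_alpha = (69.7 - 49.9) / (69.7 - 44.5) = 0.785714
m_alpha = f_alpha * m_total = 0.785714 * 1916 = 1505 g


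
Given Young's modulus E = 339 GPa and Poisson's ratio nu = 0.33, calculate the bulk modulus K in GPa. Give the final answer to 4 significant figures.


K = E / (3*(1-2*nu))
K = 339 / (3*(1-2*0.33))
K = 332.4 GPa


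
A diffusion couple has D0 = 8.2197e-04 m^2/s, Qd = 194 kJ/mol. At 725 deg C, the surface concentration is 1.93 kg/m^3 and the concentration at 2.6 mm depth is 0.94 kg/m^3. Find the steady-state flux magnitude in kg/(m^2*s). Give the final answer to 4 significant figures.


Step 1: D = D0 * exp(-Qd/(R*T))
T = 725 + 273.15 = 998.15 K
D = 8.2197e-04 * exp(-194e3 / (8.314 * 998.15)) = 5.78346e-14 m^2/s
Step 2: J = D * (C1 - C2) / dx
J = 5.78346e-14 * (1.93 - 0.94) / 2.6e-03
J = 2.202e-11 kg/(m^2*s)


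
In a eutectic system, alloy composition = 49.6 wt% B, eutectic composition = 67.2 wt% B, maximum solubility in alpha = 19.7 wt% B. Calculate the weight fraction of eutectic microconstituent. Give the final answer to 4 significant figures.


f_primary = (C_e - C0) / (C_e - C_alpha_max)
f_primary = (67.2 - 49.6) / (67.2 - 19.7)
f_primary = 0.370526
f_eutectic = 1 - 0.370526 = 0.6295


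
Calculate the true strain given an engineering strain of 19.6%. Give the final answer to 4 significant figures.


epsilon_true = ln(1 + epsilon_eng)
epsilon_true = ln(1 + 0.196)
epsilon_true = 0.179


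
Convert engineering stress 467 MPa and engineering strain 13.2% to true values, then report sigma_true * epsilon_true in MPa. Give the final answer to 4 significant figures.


sigma_true = sigma_eng * (1 + epsilon_eng)
sigma_true = 467 * (1 + 0.132) = 528.644 MPa
epsilon_true = ln(1 + epsilon_eng)
epsilon_true = ln(1 + 0.132) = 0.123986
sigma_true * epsilon_true = 528.644 * 0.123986 = 65.54 MPa


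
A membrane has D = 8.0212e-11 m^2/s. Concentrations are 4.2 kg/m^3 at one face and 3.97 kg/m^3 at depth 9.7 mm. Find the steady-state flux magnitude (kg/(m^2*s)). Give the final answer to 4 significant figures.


J = -D * (dC/dx) = D * (C1 - C2) / dx
J = 8.0212e-11 * (4.2 - 3.97) / 9.7e-03
J = 1.902e-09 kg/(m^2*s)


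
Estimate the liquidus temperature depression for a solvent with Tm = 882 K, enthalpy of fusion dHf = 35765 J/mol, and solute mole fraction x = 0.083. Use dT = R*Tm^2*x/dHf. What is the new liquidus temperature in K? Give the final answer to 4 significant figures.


dT = R*Tm^2*x / dHf
dT = 8.314 * 882^2 * 0.083 / 35765
dT = 15.0095 K
T_new = 882 - 15.0095 = 867 K


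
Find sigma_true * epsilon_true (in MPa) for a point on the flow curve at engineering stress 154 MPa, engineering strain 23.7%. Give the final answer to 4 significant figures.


sigma_true = sigma_eng * (1 + epsilon_eng)
sigma_true = 154 * (1 + 0.237) = 190.498 MPa
epsilon_true = ln(1 + epsilon_eng)
epsilon_true = ln(1 + 0.237) = 0.212689
sigma_true * epsilon_true = 190.498 * 0.212689 = 40.52 MPa


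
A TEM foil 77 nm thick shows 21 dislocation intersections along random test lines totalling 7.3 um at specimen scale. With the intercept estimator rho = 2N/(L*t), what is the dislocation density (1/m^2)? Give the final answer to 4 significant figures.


rho = 2N / (L * t)
L = 7.3 um = 7.3e-06 m, t = 77 nm = 7.7e-08 m
rho = 2 * 21 / (7.3e-06 * 7.7e-08)
rho = 7.472e+13 1/m^2


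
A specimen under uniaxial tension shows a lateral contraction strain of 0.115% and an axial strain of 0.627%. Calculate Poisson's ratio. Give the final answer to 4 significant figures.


nu = -epsilon_lat / epsilon_axial
Lateral strain is contraction (negative), so using magnitudes:
nu = 0.115 / 0.627
nu = 0.1834


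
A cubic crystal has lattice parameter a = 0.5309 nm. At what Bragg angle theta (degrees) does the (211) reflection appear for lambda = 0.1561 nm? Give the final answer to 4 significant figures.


d = a / sqrt(h^2+k^2+l^2)
d = 0.5309 / sqrt(6) = 0.216739 nm
lambda = 2*d*sin(theta)  =>  sin(theta) = lambda / (2*d)
sin(theta) = 0.1561 / (2 * 0.216739) = 0.360111
theta = 21.11 deg


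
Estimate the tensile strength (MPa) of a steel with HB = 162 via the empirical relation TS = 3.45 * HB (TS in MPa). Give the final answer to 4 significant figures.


TS (MPa) = 3.45 * HB
TS = 3.45 * 162
TS = 558.9 MPa


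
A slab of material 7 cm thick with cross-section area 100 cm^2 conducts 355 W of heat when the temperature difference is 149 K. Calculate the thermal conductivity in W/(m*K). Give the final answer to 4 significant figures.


k = Q*L / (A*dT)
L = 0.07 m, A = 0.01 m^2
k = 355 * 0.07 / (0.01 * 149)
k = 16.68 W/(m*K)


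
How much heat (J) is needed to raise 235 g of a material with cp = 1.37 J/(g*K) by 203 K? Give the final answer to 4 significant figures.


Q = m * cp * dT
Q = 235 * 1.37 * 203
Q = 65360 J


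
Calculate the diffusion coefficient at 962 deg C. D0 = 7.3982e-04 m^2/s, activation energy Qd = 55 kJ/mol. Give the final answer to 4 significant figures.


D = D0 * exp(-Qd / (R*T))
T = 1235.15 K
D = 7.3982e-04 * exp(-55e3 / (8.314 * 1235.15))
D = 3.492e-06 m^2/s


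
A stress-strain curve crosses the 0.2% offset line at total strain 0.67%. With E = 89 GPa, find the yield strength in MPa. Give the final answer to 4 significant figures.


Offset strain = 0.002
Elastic strain at yield = total_strain - offset = 6.7e-03 - 0.002 = 4.7e-03
sigma_y = E * elastic_strain = 89000 * 4.7e-03
sigma_y = 418.3 MPa


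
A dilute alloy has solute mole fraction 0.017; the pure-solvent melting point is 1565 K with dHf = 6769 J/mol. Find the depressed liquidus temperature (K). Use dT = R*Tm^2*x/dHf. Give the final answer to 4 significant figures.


dT = R*Tm^2*x / dHf
dT = 8.314 * 1565^2 * 0.017 / 6769
dT = 51.1403 K
T_new = 1565 - 51.1403 = 1514 K


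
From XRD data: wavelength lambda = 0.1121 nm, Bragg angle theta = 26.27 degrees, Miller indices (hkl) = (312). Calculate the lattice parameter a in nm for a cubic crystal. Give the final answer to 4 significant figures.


d = lambda / (2*sin(theta))
d = 0.1121 / (2*sin(26.27 deg))
d = 0.126638 nm
a = d * sqrt(h^2+k^2+l^2) = 0.126638 * sqrt(14)
a = 0.4738 nm


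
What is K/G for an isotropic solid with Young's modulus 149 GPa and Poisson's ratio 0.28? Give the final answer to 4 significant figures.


G = E / (2*(1+nu))
G = 149 / (2*(1+0.28)) = 58.2031 GPa
K = E / (3*(1-2*nu))
K = 149 / (3*(1-2*0.28)) = 112.879 GPa
K/G = 112.879 / 58.2031 = 1.939


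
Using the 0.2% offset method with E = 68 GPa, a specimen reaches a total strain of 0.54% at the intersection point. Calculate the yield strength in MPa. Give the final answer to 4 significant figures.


Offset strain = 0.002
Elastic strain at yield = total_strain - offset = 5.4e-03 - 0.002 = 3.4e-03
sigma_y = E * elastic_strain = 68000 * 3.4e-03
sigma_y = 231.2 MPa


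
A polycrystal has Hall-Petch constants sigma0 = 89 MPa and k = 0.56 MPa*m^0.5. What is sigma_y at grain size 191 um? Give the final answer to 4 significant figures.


sigma_y = sigma0 + k / sqrt(d)
d = 191 um = 1.91e-04 m
sigma_y = 89 + 0.56 / sqrt(1.91e-04)
sigma_y = 129.5 MPa


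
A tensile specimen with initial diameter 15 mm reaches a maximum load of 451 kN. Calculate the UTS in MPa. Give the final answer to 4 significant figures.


A0 = pi*(d/2)^2 = pi*(15/2)^2 = 176.715 mm^2
UTS = F_max / A0 = 451*1000 / 176.715
UTS = 2552 MPa


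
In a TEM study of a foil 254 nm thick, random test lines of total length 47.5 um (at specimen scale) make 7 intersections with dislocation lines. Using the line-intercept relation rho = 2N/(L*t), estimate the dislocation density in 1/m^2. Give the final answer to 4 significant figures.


rho = 2N / (L * t)
L = 47.5 um = 4.75e-05 m, t = 254 nm = 2.54e-07 m
rho = 2 * 7 / (4.75e-05 * 2.54e-07)
rho = 1.16e+12 1/m^2


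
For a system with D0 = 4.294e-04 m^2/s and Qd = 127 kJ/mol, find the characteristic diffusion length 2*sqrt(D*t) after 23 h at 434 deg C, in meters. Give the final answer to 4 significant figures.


Step 1: D = D0 * exp(-Qd/(R*T))
T = 707.15 K
D = 4.294e-04 * exp(-127e3 / (8.314 * 707.15)) = 1.78438e-13 m^2/s
Step 2: L = 2*sqrt(D*t)
t = 23 h = 82800 s
L = 2*sqrt(1.78438e-13 * 82800) = 2.431e-04 m


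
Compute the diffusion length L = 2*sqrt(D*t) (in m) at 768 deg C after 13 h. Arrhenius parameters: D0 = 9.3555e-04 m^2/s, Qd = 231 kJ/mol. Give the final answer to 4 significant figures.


Step 1: D = D0 * exp(-Qd/(R*T))
T = 1041.15 K
D = 9.3555e-04 * exp(-231e3 / (8.314 * 1041.15)) = 2.40628e-15 m^2/s
Step 2: L = 2*sqrt(D*t)
t = 13 h = 46800 s
L = 2*sqrt(2.40628e-15 * 46800) = 2.122e-05 m


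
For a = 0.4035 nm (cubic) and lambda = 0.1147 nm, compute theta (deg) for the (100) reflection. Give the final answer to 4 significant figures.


d = a / sqrt(h^2+k^2+l^2)
d = 0.4035 / sqrt(1) = 0.4035 nm
lambda = 2*d*sin(theta)  =>  sin(theta) = lambda / (2*d)
sin(theta) = 0.1147 / (2 * 0.4035) = 0.142131
theta = 8.171 deg


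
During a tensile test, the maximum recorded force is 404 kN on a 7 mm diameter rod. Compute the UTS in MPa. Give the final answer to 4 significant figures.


A0 = pi*(d/2)^2 = pi*(7/2)^2 = 38.4845 mm^2
UTS = F_max / A0 = 404*1000 / 38.4845
UTS = 10500 MPa


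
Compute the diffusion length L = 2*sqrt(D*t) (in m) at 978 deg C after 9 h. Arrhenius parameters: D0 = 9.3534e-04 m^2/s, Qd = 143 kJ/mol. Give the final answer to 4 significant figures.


Step 1: D = D0 * exp(-Qd/(R*T))
T = 1251.15 K
D = 9.3534e-04 * exp(-143e3 / (8.314 * 1251.15)) = 1.00139e-09 m^2/s
Step 2: L = 2*sqrt(D*t)
t = 9 h = 32400 s
L = 2*sqrt(1.00139e-09 * 32400) = 0.01139 m


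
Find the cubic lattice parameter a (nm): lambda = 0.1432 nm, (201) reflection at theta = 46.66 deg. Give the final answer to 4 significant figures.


d = lambda / (2*sin(theta))
d = 0.1432 / (2*sin(46.66 deg))
d = 0.0984471 nm
a = d * sqrt(h^2+k^2+l^2) = 0.0984471 * sqrt(5)
a = 0.2201 nm


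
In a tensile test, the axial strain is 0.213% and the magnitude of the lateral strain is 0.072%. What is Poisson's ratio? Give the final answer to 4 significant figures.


nu = -epsilon_lat / epsilon_axial
Lateral strain is contraction (negative), so using magnitudes:
nu = 0.072 / 0.213
nu = 0.338


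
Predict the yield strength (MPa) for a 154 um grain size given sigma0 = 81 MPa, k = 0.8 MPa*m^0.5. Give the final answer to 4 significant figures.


sigma_y = sigma0 + k / sqrt(d)
d = 154 um = 1.54e-04 m
sigma_y = 81 + 0.8 / sqrt(1.54e-04)
sigma_y = 145.5 MPa


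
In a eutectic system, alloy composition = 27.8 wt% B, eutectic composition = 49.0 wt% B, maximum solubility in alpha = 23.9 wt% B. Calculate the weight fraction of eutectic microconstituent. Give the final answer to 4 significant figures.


f_primary = (C_e - C0) / (C_e - C_alpha_max)
f_primary = (49.0 - 27.8) / (49.0 - 23.9)
f_primary = 0.844622
f_eutectic = 1 - 0.844622 = 0.1554


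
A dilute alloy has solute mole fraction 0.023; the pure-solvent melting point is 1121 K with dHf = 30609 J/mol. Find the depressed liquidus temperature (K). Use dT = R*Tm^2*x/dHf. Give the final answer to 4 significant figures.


dT = R*Tm^2*x / dHf
dT = 8.314 * 1121^2 * 0.023 / 30609
dT = 7.85055 K
T_new = 1121 - 7.85055 = 1113 K


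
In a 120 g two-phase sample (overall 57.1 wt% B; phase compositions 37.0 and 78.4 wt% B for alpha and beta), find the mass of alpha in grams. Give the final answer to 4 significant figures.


f_alpha = (C_beta - C0) / (C_beta - C_alpha)
f_alpha = (78.4 - 57.1) / (78.4 - 37.0) = 0.514493
m_alpha = f_alpha * m_total = 0.514493 * 120 = 61.74 g


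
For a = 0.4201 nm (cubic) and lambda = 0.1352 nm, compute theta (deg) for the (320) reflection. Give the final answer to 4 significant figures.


d = a / sqrt(h^2+k^2+l^2)
d = 0.4201 / sqrt(13) = 0.116515 nm
lambda = 2*d*sin(theta)  =>  sin(theta) = lambda / (2*d)
sin(theta) = 0.1352 / (2 * 0.116515) = 0.580184
theta = 35.46 deg


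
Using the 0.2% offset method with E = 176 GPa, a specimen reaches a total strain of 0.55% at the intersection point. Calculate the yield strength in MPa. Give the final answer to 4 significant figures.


Offset strain = 0.002
Elastic strain at yield = total_strain - offset = 5.5e-03 - 0.002 = 3.5e-03
sigma_y = E * elastic_strain = 176000 * 3.5e-03
sigma_y = 616 MPa


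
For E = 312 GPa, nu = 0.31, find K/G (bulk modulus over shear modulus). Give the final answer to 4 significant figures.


G = E / (2*(1+nu))
G = 312 / (2*(1+0.31)) = 119.084 GPa
K = E / (3*(1-2*nu))
K = 312 / (3*(1-2*0.31)) = 273.684 GPa
K/G = 273.684 / 119.084 = 2.298


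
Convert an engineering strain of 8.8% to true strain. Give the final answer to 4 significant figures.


epsilon_true = ln(1 + epsilon_eng)
epsilon_true = ln(1 + 0.088)
epsilon_true = 0.08434


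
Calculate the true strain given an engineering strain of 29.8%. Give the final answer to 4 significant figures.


epsilon_true = ln(1 + epsilon_eng)
epsilon_true = ln(1 + 0.298)
epsilon_true = 0.2608


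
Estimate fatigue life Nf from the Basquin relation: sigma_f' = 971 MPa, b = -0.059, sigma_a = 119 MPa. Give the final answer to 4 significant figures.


sigma_a = sigma_f' * (2*Nf)^b
2*Nf = (sigma_a / sigma_f')^(1/b)
2*Nf = (119 / 971)^(1/-0.059)
2*Nf = 2.83186e+15
Nf = 1.416e+15 cycles


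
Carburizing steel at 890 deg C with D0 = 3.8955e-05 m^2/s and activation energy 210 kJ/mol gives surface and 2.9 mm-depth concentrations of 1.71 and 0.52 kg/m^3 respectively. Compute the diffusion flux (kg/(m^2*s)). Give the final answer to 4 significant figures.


Step 1: D = D0 * exp(-Qd/(R*T))
T = 890 + 273.15 = 1163.15 K
D = 3.8955e-05 * exp(-210e3 / (8.314 * 1163.15)) = 1.44398e-14 m^2/s
Step 2: J = D * (C1 - C2) / dx
J = 1.44398e-14 * (1.71 - 0.52) / 2.9e-03
J = 5.925e-12 kg/(m^2*s)


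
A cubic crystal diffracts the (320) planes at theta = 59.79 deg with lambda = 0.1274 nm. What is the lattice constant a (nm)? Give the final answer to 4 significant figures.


d = lambda / (2*sin(theta))
d = 0.1274 / (2*sin(59.79 deg))
d = 0.0737109 nm
a = d * sqrt(h^2+k^2+l^2) = 0.0737109 * sqrt(13)
a = 0.2658 nm


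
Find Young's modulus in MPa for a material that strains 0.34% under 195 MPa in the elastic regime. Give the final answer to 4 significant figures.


E = sigma / epsilon
epsilon = 0.34% = 3.4e-03
E = 195 / 3.4e-03
E = 57350 MPa


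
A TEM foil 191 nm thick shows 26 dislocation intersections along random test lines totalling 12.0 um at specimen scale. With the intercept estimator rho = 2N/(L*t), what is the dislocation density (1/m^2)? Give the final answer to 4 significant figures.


rho = 2N / (L * t)
L = 12.0 um = 1.2e-05 m, t = 191 nm = 1.91e-07 m
rho = 2 * 26 / (1.2e-05 * 1.91e-07)
rho = 2.269e+13 1/m^2


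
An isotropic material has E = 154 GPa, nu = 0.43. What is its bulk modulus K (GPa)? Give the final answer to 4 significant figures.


K = E / (3*(1-2*nu))
K = 154 / (3*(1-2*0.43))
K = 366.7 GPa


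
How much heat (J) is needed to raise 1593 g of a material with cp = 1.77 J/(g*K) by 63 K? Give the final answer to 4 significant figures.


Q = m * cp * dT
Q = 1593 * 1.77 * 63
Q = 177600 J


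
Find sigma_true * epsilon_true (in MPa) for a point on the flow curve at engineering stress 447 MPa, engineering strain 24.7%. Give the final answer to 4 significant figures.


sigma_true = sigma_eng * (1 + epsilon_eng)
sigma_true = 447 * (1 + 0.247) = 557.409 MPa
epsilon_true = ln(1 + epsilon_eng)
epsilon_true = ln(1 + 0.247) = 0.220741
sigma_true * epsilon_true = 557.409 * 0.220741 = 123 MPa


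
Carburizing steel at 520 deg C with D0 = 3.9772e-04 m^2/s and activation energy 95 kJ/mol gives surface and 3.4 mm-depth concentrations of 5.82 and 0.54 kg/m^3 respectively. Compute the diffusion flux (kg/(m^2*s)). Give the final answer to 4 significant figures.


Step 1: D = D0 * exp(-Qd/(R*T))
T = 520 + 273.15 = 793.15 K
D = 3.9772e-04 * exp(-95e3 / (8.314 * 793.15)) = 2.20251e-10 m^2/s
Step 2: J = D * (C1 - C2) / dx
J = 2.20251e-10 * (5.82 - 0.54) / 3.4e-03
J = 3.42e-07 kg/(m^2*s)


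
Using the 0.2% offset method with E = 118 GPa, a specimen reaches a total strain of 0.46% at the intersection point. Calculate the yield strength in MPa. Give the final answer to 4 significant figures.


Offset strain = 0.002
Elastic strain at yield = total_strain - offset = 4.6e-03 - 0.002 = 2.6e-03
sigma_y = E * elastic_strain = 118000 * 2.6e-03
sigma_y = 306.8 MPa


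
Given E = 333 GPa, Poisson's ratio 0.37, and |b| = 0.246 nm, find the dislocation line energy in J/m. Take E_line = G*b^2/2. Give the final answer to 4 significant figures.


Step 1: G = E / (2*(1+nu))
G = 333 / (2*(1+0.37)) = 121.533 GPa = 1.21533e+11 Pa
Step 2: E_line = G*b^2/2
b = 0.246 nm = 2.46e-10 m
E_line = 0.5 * 1.21533e+11 * (2.46e-10)^2 = 3.677e-09 J/m


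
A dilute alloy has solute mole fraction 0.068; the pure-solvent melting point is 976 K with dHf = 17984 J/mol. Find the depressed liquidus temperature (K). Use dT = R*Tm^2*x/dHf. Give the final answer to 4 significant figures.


dT = R*Tm^2*x / dHf
dT = 8.314 * 976^2 * 0.068 / 17984
dT = 29.9455 K
T_new = 976 - 29.9455 = 946.1 K


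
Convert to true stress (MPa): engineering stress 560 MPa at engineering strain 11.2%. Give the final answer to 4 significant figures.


sigma_true = sigma_eng * (1 + epsilon_eng)
sigma_true = 560 * (1 + 0.112)
sigma_true = 622.7 MPa


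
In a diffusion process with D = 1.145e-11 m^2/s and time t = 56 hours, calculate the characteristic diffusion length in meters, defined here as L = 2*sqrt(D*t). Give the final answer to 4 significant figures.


t = 56 hr = 201600 s
Diffusion length = 2*sqrt(D*t)
= 2*sqrt(1.145e-11 * 201600)
= 3.039e-03 m


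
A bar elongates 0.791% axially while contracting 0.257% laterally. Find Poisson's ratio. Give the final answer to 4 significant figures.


nu = -epsilon_lat / epsilon_axial
Lateral strain is contraction (negative), so using magnitudes:
nu = 0.257 / 0.791
nu = 0.3249


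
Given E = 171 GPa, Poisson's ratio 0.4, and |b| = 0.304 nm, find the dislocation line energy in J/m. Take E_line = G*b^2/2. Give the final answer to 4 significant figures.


Step 1: G = E / (2*(1+nu))
G = 171 / (2*(1+0.4)) = 61.0714 GPa = 6.10714e+10 Pa
Step 2: E_line = G*b^2/2
b = 0.304 nm = 3.04e-10 m
E_line = 0.5 * 6.10714e+10 * (3.04e-10)^2 = 2.822e-09 J/m


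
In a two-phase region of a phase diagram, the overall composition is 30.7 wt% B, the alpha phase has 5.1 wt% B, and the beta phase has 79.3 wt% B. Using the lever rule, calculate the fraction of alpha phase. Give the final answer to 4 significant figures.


f_alpha = (C_beta - C0) / (C_beta - C_alpha)
f_alpha = (79.3 - 30.7) / (79.3 - 5.1)
f_alpha = 0.655


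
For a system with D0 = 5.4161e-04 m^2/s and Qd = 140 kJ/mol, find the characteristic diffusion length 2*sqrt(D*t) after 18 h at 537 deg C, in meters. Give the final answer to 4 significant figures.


Step 1: D = D0 * exp(-Qd/(R*T))
T = 810.15 K
D = 5.4161e-04 * exp(-140e3 / (8.314 * 810.15)) = 5.09123e-13 m^2/s
Step 2: L = 2*sqrt(D*t)
t = 18 h = 64800 s
L = 2*sqrt(5.09123e-13 * 64800) = 3.633e-04 m


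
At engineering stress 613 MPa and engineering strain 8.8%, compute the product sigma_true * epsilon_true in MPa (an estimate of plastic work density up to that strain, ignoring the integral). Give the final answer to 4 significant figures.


sigma_true = sigma_eng * (1 + epsilon_eng)
sigma_true = 613 * (1 + 0.088) = 666.944 MPa
epsilon_true = ln(1 + epsilon_eng)
epsilon_true = ln(1 + 0.088) = 0.0843411
sigma_true * epsilon_true = 666.944 * 0.0843411 = 56.25 MPa


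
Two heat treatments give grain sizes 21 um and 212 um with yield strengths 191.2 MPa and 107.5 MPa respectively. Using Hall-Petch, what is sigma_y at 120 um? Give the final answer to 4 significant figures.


sigma_y = sigma0 + k / sqrt(d)
1/sqrt(d1) = 1/sqrt(2.1e-05) = 218.218;  1/sqrt(d2) = 68.6803
k = (sigma1 - sigma2) / (1/sqrt(d1) - 1/sqrt(d2)) = (191.2 - 107.5) / (218.218 - 68.6803) = 0.559725 MPa*m^0.5
sigma0 = sigma1 - k/sqrt(d1) = 191.2 - 0.559725*218.218 = 69.0579 MPa
sigma_y(d3) = 69.0579 + 0.559725 / sqrt(1.2e-04) = 120.2 MPa


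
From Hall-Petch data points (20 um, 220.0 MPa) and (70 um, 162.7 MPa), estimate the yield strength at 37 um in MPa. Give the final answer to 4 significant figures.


sigma_y = sigma0 + k / sqrt(d)
1/sqrt(d1) = 1/sqrt(2e-05) = 223.607;  1/sqrt(d2) = 119.523
k = (sigma1 - sigma2) / (1/sqrt(d1) - 1/sqrt(d2)) = (220.0 - 162.7) / (223.607 - 119.523) = 0.550517 MPa*m^0.5
sigma0 = sigma1 - k/sqrt(d1) = 220.0 - 0.550517*223.607 = 96.9006 MPa
sigma_y(d3) = 96.9006 + 0.550517 / sqrt(3.7e-05) = 187.4 MPa


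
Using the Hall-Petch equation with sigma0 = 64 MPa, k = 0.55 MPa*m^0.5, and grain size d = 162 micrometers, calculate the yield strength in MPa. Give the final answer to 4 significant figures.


sigma_y = sigma0 + k / sqrt(d)
d = 162 um = 1.62e-04 m
sigma_y = 64 + 0.55 / sqrt(1.62e-04)
sigma_y = 107.2 MPa


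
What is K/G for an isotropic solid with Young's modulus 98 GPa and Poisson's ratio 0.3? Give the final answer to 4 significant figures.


G = E / (2*(1+nu))
G = 98 / (2*(1+0.3)) = 37.6923 GPa
K = E / (3*(1-2*nu))
K = 98 / (3*(1-2*0.3)) = 81.6667 GPa
K/G = 81.6667 / 37.6923 = 2.167


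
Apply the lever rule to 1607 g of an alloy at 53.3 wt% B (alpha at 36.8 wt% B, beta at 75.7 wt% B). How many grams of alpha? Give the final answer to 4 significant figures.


f_alpha = (C_beta - C0) / (C_beta - C_alpha)
f_alpha = (75.7 - 53.3) / (75.7 - 36.8) = 0.575835
m_alpha = f_alpha * m_total = 0.575835 * 1607 = 925.4 g


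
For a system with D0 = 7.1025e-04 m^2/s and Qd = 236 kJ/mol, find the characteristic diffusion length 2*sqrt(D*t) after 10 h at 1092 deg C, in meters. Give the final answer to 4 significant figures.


Step 1: D = D0 * exp(-Qd/(R*T))
T = 1365.15 K
D = 7.1025e-04 * exp(-236e3 / (8.314 * 1365.15)) = 6.62267e-13 m^2/s
Step 2: L = 2*sqrt(D*t)
t = 10 h = 36000 s
L = 2*sqrt(6.62267e-13 * 36000) = 3.088e-04 m


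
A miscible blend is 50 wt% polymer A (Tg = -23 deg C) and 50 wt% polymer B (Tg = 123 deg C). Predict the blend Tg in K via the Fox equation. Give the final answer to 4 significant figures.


1/Tg = w1/Tg1 + w2/Tg2 (in Kelvin)
Tg1 = 250.15 K, Tg2 = 396.15 K
1/Tg = 0.5/250.15 + 0.5/396.15
Tg = 306.7 K


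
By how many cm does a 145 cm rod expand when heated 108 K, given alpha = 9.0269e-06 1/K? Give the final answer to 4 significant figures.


dL = L0 * alpha * dT
dL = 145 * 9.0269e-06 * 108
dL = 0.1414 cm


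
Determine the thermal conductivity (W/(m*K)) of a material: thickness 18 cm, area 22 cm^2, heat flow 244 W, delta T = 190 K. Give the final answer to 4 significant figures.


k = Q*L / (A*dT)
L = 0.18 m, A = 2.2e-03 m^2
k = 244 * 0.18 / (2.2e-03 * 190)
k = 105.1 W/(m*K)


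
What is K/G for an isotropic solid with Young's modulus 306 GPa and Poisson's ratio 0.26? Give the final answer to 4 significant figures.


G = E / (2*(1+nu))
G = 306 / (2*(1+0.26)) = 121.429 GPa
K = E / (3*(1-2*nu))
K = 306 / (3*(1-2*0.26)) = 212.5 GPa
K/G = 212.5 / 121.429 = 1.75
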